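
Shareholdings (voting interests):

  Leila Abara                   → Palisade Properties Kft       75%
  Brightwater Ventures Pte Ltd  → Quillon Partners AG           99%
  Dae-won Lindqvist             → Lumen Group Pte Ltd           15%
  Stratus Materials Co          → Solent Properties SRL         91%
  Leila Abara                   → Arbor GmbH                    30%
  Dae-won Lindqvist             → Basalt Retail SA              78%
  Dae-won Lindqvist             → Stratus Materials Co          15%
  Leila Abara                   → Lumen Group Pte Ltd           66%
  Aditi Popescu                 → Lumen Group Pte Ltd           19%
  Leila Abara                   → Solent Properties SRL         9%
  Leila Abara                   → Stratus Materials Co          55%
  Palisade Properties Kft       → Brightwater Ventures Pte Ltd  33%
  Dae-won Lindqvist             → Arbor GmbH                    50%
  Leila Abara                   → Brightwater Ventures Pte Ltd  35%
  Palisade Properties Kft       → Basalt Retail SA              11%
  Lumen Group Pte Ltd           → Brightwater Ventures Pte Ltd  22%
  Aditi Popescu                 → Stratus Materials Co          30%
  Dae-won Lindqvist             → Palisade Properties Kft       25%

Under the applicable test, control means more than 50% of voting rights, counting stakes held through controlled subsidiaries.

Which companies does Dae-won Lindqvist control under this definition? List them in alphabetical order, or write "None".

Dae-won holds 78% of Basalt, so Dae-won controls Basalt.
No other company's threshold is met.

Basalt Retail SA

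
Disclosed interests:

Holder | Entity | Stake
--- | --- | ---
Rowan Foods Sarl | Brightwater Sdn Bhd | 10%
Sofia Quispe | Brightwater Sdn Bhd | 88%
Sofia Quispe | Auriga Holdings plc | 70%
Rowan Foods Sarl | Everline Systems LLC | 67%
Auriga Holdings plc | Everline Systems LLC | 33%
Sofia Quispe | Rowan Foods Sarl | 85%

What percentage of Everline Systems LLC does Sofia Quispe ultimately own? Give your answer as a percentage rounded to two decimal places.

80.05%

Sofia reaches Everline along 2 paths.
Via Rowan: 85% × 67% = 56.95%.
Via Auriga: 70% × 33% = 23.1%.
Total: 56.95% + 23.1% = 80.05%.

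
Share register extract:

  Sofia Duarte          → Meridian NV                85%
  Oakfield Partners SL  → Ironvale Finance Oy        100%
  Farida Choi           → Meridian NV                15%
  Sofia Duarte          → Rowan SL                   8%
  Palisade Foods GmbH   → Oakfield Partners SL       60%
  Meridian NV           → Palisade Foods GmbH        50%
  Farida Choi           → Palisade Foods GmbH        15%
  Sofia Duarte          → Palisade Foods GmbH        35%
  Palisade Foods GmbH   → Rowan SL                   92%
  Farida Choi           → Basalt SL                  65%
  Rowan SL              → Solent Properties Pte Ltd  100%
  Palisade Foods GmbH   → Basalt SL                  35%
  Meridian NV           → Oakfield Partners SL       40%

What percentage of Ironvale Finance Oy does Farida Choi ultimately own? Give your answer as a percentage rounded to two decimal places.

19.50%

Farida reaches Ironvale along 3 paths.
Via Palisade → Oakfield: 15% × 60% × 100% = 9%.
Via Meridian → Palisade → Oakfield: 15% × 50% × 60% × 100% = 4.5%.
Via Meridian → Oakfield: 15% × 40% × 100% = 6%.
Total: 9% + 4.5% + 6% = 19.5%.
Rounded: 19.50%.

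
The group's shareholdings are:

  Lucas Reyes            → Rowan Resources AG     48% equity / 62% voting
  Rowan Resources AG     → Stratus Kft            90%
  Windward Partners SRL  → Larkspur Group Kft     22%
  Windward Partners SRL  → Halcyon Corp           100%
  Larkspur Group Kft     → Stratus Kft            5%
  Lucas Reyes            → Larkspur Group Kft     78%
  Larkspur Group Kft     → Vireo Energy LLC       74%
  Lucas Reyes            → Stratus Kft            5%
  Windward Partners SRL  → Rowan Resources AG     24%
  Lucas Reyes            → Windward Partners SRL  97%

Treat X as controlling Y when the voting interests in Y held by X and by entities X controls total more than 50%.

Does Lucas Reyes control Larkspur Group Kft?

Yes

Lucas holds 97% of Windward, so Lucas controls Windward.
Lucas and Windward together hold 78% + 22% = 100% of Larkspur, so Lucas controls Larkspur.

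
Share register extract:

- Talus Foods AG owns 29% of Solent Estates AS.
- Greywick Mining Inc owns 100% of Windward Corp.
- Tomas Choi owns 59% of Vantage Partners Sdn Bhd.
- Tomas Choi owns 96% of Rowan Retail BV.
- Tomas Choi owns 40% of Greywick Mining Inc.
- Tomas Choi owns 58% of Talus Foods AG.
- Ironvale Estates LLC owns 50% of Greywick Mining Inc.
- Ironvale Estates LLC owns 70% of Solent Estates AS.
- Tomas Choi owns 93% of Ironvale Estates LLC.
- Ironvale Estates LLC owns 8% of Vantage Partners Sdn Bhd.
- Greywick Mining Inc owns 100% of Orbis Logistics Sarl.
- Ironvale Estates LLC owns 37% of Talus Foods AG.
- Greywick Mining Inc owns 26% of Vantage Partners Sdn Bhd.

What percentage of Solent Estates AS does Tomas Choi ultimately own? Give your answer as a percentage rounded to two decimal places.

91.90%

Tomas reaches Solent along 3 paths.
Via Talus: 58% × 29% = 16.82%.
Via Ironvale → Talus: 93% × 37% × 29% = 9.9789%.
Via Ironvale: 93% × 70% = 65.1%.
Total: 16.82% + 9.9789% + 65.1% = 91.8989%.
Rounded: 91.90%.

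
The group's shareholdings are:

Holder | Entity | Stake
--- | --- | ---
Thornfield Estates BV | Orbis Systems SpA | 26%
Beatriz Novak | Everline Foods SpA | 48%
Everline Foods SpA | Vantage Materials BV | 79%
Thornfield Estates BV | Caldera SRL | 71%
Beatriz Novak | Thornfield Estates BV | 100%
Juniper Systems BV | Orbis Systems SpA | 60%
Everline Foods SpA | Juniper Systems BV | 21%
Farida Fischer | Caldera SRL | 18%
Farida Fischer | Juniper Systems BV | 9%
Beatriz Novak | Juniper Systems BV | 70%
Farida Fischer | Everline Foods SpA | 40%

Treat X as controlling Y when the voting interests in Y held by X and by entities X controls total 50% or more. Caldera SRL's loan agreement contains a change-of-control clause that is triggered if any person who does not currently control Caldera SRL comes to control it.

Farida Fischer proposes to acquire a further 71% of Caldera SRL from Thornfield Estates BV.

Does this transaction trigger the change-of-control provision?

The purchase adds only to Farida's holdings (Thornfield's stake shrinks), so Farida is the only person who could newly come to control Caldera.
Farida's largest direct stake is 40% in Everline, which does not meet the threshold, so Farida controls no company.
In Caldera, Farida's side holds only 18%, not ≥ 50%.
So before the transaction, Farida does not control Caldera.
After the purchase, Farida's direct stake in Caldera rises to 18% + 71% = 89%, and Thornfield's stake falls to 0%.
Farida holds 89% of Caldera, so Farida controls Caldera.
Farida did not control Caldera before and does after, so the clause is triggered.

Yes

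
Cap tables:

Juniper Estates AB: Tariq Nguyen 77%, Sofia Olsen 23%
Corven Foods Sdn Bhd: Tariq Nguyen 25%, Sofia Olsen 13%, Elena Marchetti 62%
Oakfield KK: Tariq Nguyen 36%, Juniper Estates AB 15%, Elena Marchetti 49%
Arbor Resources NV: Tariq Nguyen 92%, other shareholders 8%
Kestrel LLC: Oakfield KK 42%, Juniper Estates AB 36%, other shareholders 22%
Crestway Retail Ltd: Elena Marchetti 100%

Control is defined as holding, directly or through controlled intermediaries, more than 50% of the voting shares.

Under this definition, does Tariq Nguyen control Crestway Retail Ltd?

Tariq holds 77% of Juniper, so Tariq controls Juniper.
Tariq and Juniper together hold 36% + 15% = 51% of Oakfield, so Tariq controls Oakfield.
Tariq holds 92% of Arbor, so Tariq controls Arbor.
Oakfield and Juniper together hold 42% + 36% = 78% of Kestrel, so Tariq controls Kestrel.
Neither Tariq nor any entity Tariq controls holds any voting interest in Crestway.
So Tariq does not control Crestway.

No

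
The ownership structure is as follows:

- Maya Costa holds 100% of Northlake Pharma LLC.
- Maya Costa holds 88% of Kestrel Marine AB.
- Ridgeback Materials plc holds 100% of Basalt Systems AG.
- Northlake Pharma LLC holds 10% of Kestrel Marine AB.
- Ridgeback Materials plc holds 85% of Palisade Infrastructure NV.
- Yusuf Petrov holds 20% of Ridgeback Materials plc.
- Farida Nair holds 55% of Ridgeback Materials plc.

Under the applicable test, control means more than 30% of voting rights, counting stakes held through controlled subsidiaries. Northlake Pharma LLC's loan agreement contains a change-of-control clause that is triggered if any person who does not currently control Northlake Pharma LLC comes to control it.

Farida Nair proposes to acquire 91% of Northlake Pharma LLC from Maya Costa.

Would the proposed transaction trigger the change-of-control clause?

The purchase adds only to Farida's holdings (Maya's stake shrinks), so Farida is the only person who could newly come to control Northlake.
Farida holds 55% of Ridgeback, so Farida controls Ridgeback.
Ridgeback holds 85% of Palisade, so Farida controls Palisade.
Ridgeback holds 100% of Basalt, so Farida controls Basalt.
Neither Farida nor any entity Farida controls holds any voting interest in Northlake.
So before the transaction, Farida does not control Northlake.
After the purchase, Farida holds 91% of Northlake directly, and Maya's stake falls to 9%.
Farida holds 91% of Northlake, so Farida controls Northlake.
Farida did not control Northlake before and does after, so the clause is triggered.

Yes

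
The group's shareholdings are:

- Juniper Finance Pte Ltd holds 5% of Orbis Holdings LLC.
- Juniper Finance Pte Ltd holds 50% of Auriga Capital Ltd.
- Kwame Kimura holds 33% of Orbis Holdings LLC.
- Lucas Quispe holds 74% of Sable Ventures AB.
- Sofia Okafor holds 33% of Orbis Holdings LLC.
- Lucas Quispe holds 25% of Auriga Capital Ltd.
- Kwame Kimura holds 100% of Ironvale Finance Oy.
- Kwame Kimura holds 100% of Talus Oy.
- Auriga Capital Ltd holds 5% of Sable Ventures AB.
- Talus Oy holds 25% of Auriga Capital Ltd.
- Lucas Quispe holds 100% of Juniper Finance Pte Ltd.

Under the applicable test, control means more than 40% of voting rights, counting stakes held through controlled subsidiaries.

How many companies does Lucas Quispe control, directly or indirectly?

Lucas holds 100% of Juniper, so Lucas controls Juniper.
Lucas and Juniper together hold 25% + 50% = 75% of Auriga, so Lucas controls Auriga.
Auriga and Lucas together hold 5% + 74% = 79% of Sable, so Lucas controls Sable.
No other company's threshold is met.
Lucas controls 3 companies.

3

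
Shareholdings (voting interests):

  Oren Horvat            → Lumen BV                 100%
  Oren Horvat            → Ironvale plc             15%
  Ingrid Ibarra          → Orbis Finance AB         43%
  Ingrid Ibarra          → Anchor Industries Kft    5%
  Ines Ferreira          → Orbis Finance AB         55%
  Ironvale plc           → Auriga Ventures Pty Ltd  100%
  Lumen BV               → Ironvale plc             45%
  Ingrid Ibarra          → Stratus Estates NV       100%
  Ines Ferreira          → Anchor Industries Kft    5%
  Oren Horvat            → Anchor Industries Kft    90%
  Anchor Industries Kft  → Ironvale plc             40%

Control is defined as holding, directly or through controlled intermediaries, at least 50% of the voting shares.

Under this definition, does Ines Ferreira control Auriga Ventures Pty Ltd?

Ines holds 55% of Orbis, so Ines controls Orbis.
Neither Ines nor any entity Ines controls holds any voting interest in Auriga.
So Ines does not control Auriga.

No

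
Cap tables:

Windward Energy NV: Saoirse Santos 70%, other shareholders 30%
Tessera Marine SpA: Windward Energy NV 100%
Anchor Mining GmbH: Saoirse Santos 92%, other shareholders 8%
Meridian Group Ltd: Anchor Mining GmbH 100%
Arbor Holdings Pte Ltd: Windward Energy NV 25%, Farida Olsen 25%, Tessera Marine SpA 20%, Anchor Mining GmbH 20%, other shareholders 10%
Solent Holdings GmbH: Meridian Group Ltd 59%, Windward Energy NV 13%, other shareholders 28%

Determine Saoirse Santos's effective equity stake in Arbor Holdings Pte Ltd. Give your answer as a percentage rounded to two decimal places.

49.90%

Saoirse reaches Arbor along 3 paths.
Via Windward: 70% × 25% = 17.5%.
Via Windward → Tessera: 70% × 100% × 20% = 14%.
Via Anchor: 92% × 20% = 18.4%.
Total: 17.5% + 14% + 18.4% = 49.9%.
Rounded: 49.90%.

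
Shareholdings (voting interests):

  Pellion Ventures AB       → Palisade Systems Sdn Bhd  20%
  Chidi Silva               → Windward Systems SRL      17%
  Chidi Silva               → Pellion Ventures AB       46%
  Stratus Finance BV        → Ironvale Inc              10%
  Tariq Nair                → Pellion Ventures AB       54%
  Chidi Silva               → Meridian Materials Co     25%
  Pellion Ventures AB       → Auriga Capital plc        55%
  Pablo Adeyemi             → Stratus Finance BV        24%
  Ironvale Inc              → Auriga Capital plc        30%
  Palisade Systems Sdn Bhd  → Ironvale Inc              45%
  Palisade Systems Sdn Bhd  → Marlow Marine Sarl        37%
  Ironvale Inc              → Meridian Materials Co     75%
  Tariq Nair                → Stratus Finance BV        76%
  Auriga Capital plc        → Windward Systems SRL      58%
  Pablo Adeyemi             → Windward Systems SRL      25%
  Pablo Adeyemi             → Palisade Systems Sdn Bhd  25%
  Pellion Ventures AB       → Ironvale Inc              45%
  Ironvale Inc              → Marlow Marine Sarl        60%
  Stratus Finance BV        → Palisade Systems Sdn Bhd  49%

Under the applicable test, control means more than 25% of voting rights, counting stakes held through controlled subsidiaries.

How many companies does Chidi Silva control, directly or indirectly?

6

Chidi holds 46% of Pellion, so Chidi controls Pellion.
Pellion holds 45% of Ironvale, so Chidi controls Ironvale.
Pellion and Ironvale together hold 55% + 30% = 85% of Auriga, so Chidi controls Auriga.
Ironvale holds 60% of Marlow, so Chidi controls Marlow.
Chidi and Auriga together hold 17% + 58% = 75% of Windward, so Chidi controls Windward.
Ironvale and Chidi together hold 75% + 25% = 100% of Meridian, so Chidi controls Meridian.
No other company's threshold is met.
Chidi controls 6 companies.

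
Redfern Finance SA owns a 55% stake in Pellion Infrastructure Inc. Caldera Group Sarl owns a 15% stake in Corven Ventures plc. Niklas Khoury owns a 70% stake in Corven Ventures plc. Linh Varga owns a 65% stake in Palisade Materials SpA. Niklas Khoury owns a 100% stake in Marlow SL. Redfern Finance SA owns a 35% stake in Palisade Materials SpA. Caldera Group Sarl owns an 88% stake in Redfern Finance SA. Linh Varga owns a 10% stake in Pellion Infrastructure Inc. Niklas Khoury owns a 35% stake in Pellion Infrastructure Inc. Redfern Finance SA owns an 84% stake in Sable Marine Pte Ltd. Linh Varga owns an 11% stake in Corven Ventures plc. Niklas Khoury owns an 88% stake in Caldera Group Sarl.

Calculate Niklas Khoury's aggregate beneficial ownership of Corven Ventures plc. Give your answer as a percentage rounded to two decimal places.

Niklas reaches Corven along 2 paths.
Via Caldera: 88% × 15% = 13.2%.
Direct stake: 70% = 70%.
Total: 13.2% + 70% = 83.2%.
Rounded: 83.20%.

83.20%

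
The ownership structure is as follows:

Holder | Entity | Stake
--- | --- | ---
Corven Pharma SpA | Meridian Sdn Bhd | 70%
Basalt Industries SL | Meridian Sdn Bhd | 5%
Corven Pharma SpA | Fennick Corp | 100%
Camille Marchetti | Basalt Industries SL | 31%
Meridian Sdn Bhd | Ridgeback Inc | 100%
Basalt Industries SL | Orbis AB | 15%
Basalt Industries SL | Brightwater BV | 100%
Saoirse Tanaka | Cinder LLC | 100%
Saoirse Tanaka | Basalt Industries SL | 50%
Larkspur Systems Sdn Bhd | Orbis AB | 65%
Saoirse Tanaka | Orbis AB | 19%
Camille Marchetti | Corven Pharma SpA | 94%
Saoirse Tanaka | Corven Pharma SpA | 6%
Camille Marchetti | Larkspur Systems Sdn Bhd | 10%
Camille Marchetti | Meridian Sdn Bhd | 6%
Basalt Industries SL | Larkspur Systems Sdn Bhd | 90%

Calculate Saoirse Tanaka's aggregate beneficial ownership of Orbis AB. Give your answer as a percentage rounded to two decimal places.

Saoirse reaches Orbis along 3 paths.
Direct stake: 19% = 19%.
Via Basalt: 50% × 15% = 7.5%.
Via Basalt → Larkspur: 50% × 90% × 65% = 29.25%.
Total: 19% + 7.5% + 29.25% = 55.75%.

55.75%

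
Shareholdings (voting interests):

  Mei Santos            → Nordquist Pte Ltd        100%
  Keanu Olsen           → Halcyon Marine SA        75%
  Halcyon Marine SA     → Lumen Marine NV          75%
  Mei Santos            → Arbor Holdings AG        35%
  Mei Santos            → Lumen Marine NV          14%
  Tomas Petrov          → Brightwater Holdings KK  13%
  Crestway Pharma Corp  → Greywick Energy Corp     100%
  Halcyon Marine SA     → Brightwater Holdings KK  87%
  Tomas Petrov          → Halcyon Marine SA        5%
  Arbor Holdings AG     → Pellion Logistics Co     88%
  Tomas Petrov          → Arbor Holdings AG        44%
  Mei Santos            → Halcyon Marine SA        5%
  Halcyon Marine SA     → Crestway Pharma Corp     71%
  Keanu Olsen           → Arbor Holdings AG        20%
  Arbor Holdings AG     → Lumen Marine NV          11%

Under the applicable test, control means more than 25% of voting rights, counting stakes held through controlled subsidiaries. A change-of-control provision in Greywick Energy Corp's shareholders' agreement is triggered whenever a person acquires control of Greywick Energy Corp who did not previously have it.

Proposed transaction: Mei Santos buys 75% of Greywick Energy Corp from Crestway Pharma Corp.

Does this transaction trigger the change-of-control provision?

Yes

The purchase adds only to Mei's holdings (Crestway's stake shrinks), so Mei is the only person who could newly come to control Greywick.
Mei holds 35% of Arbor, so Mei controls Arbor.
Arbor holds 88% of Pellion, so Mei controls Pellion.
Mei holds 100% of Nordquist, so Mei controls Nordquist.
Neither Mei nor any entity Mei controls holds any voting interest in Greywick.
So before the transaction, Mei does not control Greywick.
After the purchase, Mei holds 75% of Greywick directly, and Crestway's stake falls to 25%.
Mei holds 75% of Greywick, so Mei controls Greywick.
Mei did not control Greywick before and does after, so the clause is triggered.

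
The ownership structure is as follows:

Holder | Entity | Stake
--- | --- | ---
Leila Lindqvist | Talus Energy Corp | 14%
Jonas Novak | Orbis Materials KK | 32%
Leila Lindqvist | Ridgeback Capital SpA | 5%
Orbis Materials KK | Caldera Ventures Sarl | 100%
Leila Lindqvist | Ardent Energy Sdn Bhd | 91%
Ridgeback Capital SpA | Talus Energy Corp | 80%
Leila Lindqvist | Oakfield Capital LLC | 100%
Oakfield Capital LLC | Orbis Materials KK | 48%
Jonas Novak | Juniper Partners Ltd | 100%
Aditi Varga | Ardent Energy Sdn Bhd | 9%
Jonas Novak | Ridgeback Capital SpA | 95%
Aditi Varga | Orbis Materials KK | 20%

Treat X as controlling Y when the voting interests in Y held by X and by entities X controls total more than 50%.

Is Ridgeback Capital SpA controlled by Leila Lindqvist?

No

Leila holds 100% of Oakfield, so Leila controls Oakfield.
Leila holds 91% of Ardent, so Leila controls Ardent.
In Ridgeback, Leila's side holds only 5%, not > 50%.
So Leila does not control Ridgeback.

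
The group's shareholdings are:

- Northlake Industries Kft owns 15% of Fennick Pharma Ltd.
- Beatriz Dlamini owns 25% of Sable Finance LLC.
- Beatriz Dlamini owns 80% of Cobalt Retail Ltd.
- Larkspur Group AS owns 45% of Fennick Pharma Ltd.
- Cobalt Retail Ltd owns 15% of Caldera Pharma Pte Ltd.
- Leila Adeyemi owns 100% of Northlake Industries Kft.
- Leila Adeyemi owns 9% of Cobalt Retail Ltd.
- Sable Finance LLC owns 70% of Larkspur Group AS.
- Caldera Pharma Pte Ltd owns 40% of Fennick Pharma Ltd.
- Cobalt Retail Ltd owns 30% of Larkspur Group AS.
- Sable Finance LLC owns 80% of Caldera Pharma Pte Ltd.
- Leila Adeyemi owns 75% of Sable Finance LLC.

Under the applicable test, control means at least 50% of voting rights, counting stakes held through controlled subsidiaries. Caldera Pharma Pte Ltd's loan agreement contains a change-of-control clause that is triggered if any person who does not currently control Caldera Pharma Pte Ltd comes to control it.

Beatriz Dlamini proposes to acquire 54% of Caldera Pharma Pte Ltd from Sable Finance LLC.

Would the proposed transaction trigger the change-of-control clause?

The purchase adds only to Beatriz's holdings (Sable's stake shrinks), so Beatriz is the only person who could newly come to control Caldera.
Beatriz holds 80% of Cobalt, so Beatriz controls Cobalt.
In Caldera, Beatriz's side holds only 15%, not ≥ 50%.
So before the transaction, Beatriz does not control Caldera.
After the purchase, Beatriz holds 54% of Caldera directly, and Sable's stake falls to 26%.
Cobalt and Beatriz together hold 15% + 54% = 69% of Caldera, so Beatriz controls Caldera.
Beatriz did not control Caldera before and does after, so the clause is triggered.

Yes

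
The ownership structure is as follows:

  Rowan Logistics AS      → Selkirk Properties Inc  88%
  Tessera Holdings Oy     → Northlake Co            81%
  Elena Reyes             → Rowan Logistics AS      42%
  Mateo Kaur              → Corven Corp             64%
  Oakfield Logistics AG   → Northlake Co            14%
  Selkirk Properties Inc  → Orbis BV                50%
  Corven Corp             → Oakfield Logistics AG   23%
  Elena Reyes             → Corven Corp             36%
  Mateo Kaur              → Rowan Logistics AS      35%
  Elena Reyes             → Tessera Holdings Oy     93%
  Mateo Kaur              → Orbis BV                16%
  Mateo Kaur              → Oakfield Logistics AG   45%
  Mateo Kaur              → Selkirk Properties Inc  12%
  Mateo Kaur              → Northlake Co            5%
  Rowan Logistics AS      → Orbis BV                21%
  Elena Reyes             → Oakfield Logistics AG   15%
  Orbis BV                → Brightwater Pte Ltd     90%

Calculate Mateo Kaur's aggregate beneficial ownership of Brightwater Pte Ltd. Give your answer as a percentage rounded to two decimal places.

40.28%

Mateo reaches Brightwater along 4 paths.
Via Rowan → Orbis: 35% × 21% × 90% = 6.615%.
Via Rowan → Selkirk → Orbis: 35% × 88% × 50% × 90% = 13.86%.
Via Selkirk → Orbis: 12% × 50% × 90% = 5.4%.
Via Orbis: 16% × 90% = 14.4%.
Total: 6.615% + 13.86% + 5.4% + 14.4% = 40.275%.
Rounded: 40.28%.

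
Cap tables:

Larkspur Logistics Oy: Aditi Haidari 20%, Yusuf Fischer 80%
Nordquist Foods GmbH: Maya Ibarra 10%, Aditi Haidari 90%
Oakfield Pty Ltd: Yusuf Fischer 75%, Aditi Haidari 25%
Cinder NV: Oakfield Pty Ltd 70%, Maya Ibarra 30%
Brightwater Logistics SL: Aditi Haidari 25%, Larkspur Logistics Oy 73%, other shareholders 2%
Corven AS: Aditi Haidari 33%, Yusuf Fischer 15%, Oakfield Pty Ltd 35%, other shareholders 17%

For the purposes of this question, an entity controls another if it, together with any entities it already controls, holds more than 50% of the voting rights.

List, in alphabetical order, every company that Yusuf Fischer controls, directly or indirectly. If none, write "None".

Yusuf holds 80% of Larkspur, so Yusuf controls Larkspur.
Yusuf holds 75% of Oakfield, so Yusuf controls Oakfield.
Oakfield holds 70% of Cinder, so Yusuf controls Cinder.
Larkspur holds 73% of Brightwater, so Yusuf controls Brightwater.
No other company's threshold is met.

Brightwater Logistics SL, Cinder NV, Larkspur Logistics Oy, Oakfield Pty Ltd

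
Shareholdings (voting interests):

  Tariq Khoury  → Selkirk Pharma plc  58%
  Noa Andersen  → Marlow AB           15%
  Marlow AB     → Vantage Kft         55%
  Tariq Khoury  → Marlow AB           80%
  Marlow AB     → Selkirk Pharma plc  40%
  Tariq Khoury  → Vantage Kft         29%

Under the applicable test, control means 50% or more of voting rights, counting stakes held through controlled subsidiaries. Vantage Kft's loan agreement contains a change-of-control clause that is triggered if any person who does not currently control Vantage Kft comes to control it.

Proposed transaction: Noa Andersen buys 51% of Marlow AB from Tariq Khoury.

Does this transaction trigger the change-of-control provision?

The purchase adds only to Noa's holdings (Tariq's stake shrinks), so Noa is the only person who could newly come to control Vantage.
Noa's largest direct stake is 15% in Marlow, which does not meet the threshold, so Noa controls no company.
Neither Noa nor any entity Noa controls holds any voting interest in Vantage.
So before the transaction, Noa does not control Vantage.
After the purchase, Noa's direct stake in Marlow rises to 15% + 51% = 66%, and Tariq's stake falls to 29%.
Noa holds 66% of Marlow, so Noa controls Marlow.
Marlow holds 55% of Vantage, so Noa controls Vantage.
Noa did not control Vantage before and does after, so the clause is triggered.

Yes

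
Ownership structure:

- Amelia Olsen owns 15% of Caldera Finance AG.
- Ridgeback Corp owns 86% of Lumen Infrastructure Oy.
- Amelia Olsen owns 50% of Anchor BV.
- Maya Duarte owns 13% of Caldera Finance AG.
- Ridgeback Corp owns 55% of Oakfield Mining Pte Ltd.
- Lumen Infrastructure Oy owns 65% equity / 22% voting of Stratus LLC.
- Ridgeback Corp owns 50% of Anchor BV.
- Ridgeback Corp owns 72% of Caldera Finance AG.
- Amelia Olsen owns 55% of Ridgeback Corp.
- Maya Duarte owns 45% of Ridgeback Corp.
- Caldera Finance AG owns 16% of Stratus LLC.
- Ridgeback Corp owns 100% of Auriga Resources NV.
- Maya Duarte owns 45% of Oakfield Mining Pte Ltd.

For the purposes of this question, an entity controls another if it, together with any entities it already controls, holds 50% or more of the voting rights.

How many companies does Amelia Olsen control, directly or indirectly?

6

Amelia holds 55% of Ridgeback, so Amelia controls Ridgeback.
Ridgeback and Amelia together hold 72% + 15% = 87% of Caldera, so Amelia controls Caldera.
Ridgeback holds 86% of Lumen, so Amelia controls Lumen.
Amelia and Ridgeback together hold 50% + 50% = 100% of Anchor, so Amelia controls Anchor.
Ridgeback holds 55% of Oakfield, so Amelia controls Oakfield.
Ridgeback holds 100% of Auriga, so Amelia controls Auriga.
No other company's threshold is met.
Amelia controls 6 companies.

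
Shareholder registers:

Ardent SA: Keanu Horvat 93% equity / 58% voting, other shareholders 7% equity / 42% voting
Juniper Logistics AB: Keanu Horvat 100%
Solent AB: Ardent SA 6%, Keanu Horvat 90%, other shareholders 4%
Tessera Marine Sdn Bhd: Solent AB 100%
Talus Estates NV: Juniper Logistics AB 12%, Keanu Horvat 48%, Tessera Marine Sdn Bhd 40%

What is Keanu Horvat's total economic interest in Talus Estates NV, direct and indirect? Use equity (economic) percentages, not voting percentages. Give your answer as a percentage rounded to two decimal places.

Keanu reaches Talus along 4 paths.
Via Juniper: 100% × 12% = 12%.
Direct stake: 48% = 48%.
Via Ardent → Solent → Tessera: 93% × 6% × 100% × 40% = 2.232%.
Via Solent → Tessera: 90% × 100% × 40% = 36%.
Total: 12% + 48% + 2.232% + 36% = 98.232%.
Rounded: 98.23%.

98.23%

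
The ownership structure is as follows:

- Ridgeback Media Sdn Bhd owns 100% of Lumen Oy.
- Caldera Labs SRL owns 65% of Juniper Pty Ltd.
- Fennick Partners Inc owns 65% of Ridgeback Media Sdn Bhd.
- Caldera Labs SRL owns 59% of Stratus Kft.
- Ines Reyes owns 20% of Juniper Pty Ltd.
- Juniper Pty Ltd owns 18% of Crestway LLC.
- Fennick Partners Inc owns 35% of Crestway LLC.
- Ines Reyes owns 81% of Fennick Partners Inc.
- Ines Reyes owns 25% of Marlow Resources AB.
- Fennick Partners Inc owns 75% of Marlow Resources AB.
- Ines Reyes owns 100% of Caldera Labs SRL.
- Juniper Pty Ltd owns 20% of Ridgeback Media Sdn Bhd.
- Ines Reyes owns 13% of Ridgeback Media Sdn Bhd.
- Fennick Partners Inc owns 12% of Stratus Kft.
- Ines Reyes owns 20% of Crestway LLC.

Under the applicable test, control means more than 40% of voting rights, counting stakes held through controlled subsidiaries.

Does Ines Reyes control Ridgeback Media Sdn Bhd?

Yes

Ines holds 81% of Fennick, so Ines controls Fennick.
Ines holds 100% of Caldera, so Ines controls Caldera.
Ines and Caldera together hold 20% + 65% = 85% of Juniper, so Ines controls Juniper.
Juniper and Ines and Fennick together hold 20% + 13% + 65% = 98% of Ridgeback, so Ines controls Ridgeback.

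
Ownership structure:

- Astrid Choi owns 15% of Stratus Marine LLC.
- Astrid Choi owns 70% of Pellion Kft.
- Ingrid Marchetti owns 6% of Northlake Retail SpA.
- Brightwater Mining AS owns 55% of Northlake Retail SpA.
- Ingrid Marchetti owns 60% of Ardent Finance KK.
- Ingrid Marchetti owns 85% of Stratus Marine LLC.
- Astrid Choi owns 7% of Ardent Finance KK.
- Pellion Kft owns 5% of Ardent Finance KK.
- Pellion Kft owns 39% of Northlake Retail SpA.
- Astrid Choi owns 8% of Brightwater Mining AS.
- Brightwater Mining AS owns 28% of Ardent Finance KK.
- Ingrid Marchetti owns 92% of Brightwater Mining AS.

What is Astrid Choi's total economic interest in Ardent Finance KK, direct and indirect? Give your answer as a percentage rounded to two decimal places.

12.74%

Astrid reaches Ardent along 3 paths.
Via Brightwater: 8% × 28% = 2.24%.
Via Pellion: 70% × 5% = 3.5%.
Direct stake: 7% = 7%.
Total: 2.24% + 3.5% + 7% = 12.74%.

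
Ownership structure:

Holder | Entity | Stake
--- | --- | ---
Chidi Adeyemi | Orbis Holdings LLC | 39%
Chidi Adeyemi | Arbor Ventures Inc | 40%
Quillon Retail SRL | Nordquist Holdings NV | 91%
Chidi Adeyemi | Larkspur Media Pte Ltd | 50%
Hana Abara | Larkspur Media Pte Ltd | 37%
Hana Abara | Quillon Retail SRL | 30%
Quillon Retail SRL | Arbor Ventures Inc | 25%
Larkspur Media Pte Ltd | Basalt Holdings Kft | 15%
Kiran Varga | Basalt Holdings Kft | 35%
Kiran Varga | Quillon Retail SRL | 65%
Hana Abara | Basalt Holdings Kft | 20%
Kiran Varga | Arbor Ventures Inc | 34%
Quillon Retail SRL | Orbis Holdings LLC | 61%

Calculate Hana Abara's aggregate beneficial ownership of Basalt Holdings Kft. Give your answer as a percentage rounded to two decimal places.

25.55%

Hana reaches Basalt along 2 paths.
Direct stake: 20% = 20%.
Via Larkspur: 37% × 15% = 5.55%.
Total: 20% + 5.55% = 25.55%.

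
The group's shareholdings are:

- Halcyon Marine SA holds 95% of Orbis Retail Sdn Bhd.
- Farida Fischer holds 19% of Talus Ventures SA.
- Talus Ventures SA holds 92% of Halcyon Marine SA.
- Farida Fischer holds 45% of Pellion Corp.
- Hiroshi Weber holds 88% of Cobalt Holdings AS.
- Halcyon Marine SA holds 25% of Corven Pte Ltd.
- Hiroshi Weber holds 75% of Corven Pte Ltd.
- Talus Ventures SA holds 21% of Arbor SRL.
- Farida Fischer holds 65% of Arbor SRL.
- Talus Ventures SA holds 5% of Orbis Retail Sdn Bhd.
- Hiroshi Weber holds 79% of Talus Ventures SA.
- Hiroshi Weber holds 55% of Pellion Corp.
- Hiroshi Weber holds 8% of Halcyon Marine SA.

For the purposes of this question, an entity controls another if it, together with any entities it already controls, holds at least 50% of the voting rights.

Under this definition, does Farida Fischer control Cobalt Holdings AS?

No

Farida holds 65% of Arbor, so Farida controls Arbor.
Neither Farida nor any entity Farida controls holds any voting interest in Cobalt.
So Farida does not control Cobalt.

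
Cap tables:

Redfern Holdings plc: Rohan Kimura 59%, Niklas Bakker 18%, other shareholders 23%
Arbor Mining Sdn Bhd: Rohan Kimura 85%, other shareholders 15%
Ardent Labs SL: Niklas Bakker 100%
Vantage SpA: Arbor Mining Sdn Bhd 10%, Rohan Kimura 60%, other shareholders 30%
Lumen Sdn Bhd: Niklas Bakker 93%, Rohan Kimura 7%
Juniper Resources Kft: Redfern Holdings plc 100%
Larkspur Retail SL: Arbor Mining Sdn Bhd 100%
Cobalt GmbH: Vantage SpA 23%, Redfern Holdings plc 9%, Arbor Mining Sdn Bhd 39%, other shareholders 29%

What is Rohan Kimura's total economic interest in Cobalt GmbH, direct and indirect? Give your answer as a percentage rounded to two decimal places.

Rohan reaches Cobalt along 4 paths.
Via Arbor → Vantage: 85% × 10% × 23% = 1.955%.
Via Vantage: 60% × 23% = 13.8%.
Via Redfern: 59% × 9% = 5.31%.
Via Arbor: 85% × 39% = 33.15%.
Total: 1.955% + 13.8% + 5.31% + 33.15% = 54.215%.
Rounded: 54.22%.

54.22%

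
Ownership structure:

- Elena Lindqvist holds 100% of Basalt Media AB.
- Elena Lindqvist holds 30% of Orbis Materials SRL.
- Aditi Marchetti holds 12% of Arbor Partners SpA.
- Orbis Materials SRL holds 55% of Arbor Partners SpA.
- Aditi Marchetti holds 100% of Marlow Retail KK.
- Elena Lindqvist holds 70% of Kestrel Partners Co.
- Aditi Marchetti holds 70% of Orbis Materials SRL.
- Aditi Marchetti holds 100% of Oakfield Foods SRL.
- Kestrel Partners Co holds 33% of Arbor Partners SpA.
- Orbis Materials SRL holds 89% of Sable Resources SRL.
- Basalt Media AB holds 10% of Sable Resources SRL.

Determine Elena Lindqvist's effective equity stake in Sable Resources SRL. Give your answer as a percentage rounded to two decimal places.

Elena reaches Sable along 2 paths.
Via Orbis: 30% × 89% = 26.7%.
Via Basalt: 100% × 10% = 10%.
Total: 26.7% + 10% = 36.7%.
Rounded: 36.70%.

36.70%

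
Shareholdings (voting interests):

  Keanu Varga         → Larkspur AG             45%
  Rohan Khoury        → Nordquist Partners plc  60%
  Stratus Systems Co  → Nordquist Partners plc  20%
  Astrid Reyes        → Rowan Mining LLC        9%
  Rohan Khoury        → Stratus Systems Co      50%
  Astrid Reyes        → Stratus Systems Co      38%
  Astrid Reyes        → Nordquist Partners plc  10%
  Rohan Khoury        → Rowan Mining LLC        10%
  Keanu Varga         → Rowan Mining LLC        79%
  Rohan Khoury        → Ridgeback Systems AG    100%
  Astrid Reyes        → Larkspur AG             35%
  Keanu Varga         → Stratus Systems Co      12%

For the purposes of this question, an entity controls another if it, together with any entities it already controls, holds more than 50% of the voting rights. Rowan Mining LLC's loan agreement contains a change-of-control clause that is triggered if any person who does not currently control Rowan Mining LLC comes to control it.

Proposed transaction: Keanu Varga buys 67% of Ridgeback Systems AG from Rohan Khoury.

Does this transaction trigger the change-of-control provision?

No

The purchase adds only to Keanu's holdings (Rohan's stake shrinks), so Keanu is the only person who could newly come to control Rowan.
Keanu holds 79% of Rowan, so Keanu controls Rowan.
So Keanu already controls Rowan before the transaction.
After the purchase, Keanu holds 67% of Ridgeback directly, and Rohan's stake falls to 33%.
Keanu controlled Rowan already, so this is not a new person acquiring control; every other person's position is unchanged or reduced.
No new person acquires control, so the clause is not triggered.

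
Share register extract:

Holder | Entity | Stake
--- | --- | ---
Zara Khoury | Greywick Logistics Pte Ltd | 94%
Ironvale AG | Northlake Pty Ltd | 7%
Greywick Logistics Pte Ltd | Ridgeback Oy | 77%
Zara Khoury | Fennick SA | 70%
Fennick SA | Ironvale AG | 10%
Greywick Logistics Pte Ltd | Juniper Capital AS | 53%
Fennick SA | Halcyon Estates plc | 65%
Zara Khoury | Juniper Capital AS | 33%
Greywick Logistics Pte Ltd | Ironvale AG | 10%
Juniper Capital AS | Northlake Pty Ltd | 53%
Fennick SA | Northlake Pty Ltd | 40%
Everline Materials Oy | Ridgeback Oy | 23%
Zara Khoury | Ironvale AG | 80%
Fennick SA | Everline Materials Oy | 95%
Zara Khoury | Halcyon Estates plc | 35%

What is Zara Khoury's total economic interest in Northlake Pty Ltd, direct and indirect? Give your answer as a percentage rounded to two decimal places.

78.64%

Zara reaches Northlake along 6 paths.
Via Greywick → Juniper: 94% × 53% × 53% = 26.4046%.
Via Juniper: 33% × 53% = 17.49%.
Via Ironvale: 80% × 7% = 5.6%.
Via Fennick → Ironvale: 70% × 10% × 7% = 0.49%.
Via Greywick → Ironvale: 94% × 10% × 7% = 0.658%.
Via Fennick: 70% × 40% = 28%.
Total: 26.4046% + 17.49% + 5.6% + 0.49% + 0.658% + 28% = 78.6426%.
Rounded: 78.64%.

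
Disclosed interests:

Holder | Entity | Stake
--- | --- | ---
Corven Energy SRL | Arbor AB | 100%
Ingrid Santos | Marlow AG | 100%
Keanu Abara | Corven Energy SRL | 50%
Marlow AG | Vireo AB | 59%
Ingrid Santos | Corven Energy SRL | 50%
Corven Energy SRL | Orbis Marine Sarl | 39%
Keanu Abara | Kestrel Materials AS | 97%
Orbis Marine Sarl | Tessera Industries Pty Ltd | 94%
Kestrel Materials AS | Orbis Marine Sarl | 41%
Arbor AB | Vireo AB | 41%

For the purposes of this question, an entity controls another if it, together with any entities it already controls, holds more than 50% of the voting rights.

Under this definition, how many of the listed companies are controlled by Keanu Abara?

1

Keanu holds 97% of Kestrel, so Keanu controls Kestrel.
No other company's threshold is met.
Keanu controls 1 company.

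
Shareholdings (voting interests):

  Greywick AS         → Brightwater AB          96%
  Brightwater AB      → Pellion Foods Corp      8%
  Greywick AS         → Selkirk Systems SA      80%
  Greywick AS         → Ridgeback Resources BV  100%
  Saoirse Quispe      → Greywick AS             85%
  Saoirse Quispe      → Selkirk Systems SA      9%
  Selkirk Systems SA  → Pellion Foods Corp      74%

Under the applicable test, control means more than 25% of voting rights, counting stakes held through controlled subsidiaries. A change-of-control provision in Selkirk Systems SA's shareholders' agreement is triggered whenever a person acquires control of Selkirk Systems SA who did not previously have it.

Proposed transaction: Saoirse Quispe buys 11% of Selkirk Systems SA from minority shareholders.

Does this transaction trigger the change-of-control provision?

The purchase changes only Saoirse's holdings, so Saoirse is the only person who could newly come to control Selkirk.
Saoirse holds 85% of Greywick, so Saoirse controls Greywick.
Greywick and Saoirse together hold 80% + 9% = 89% of Selkirk, so Saoirse controls Selkirk.
So Saoirse already controls Selkirk before the transaction.
After the purchase, Saoirse's direct stake in Selkirk rises to 9% + 11% = 20%.
Saoirse controlled Selkirk already, so this is not a new person acquiring control; every other person's position is unchanged or reduced.
No new person acquires control, so the clause is not triggered.

No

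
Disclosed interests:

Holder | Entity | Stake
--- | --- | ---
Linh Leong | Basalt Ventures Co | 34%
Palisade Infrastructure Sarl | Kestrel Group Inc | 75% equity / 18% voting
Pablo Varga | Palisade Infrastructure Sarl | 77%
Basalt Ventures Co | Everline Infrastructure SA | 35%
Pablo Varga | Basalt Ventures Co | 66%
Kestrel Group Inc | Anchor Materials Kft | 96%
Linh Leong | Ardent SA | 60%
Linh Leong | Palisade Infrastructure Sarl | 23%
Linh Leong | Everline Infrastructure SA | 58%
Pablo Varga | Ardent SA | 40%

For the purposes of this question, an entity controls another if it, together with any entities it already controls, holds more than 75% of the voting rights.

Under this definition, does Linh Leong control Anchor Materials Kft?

No

Linh's largest direct stake is 60% in Ardent, which does not meet the threshold, so Linh controls no company.
Neither Linh nor any entity Linh controls holds any voting interest in Anchor.
So Linh does not control Anchor.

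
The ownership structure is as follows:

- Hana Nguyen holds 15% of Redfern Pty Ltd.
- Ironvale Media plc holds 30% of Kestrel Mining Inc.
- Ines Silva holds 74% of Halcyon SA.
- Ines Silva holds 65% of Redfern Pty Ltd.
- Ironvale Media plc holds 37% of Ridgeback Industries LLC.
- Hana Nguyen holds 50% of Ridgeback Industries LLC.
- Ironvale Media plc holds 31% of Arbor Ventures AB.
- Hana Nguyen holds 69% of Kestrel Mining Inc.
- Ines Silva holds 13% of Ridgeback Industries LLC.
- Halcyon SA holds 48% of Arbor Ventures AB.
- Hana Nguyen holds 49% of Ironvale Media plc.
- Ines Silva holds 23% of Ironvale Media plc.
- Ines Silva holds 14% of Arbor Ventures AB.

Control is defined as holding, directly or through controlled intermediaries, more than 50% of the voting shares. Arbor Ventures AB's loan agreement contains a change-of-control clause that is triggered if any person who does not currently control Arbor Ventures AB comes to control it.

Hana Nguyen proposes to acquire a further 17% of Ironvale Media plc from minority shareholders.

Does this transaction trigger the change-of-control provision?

No

The purchase changes only Hana's holdings, so Hana is the only person who could newly come to control Arbor.
Hana holds 69% of Kestrel, so Hana controls Kestrel.
Neither Hana nor any entity Hana controls holds any voting interest in Arbor.
So before the transaction, Hana does not control Arbor.
After the purchase, Hana's direct stake in Ironvale rises to 49% + 17% = 66%.
Hana holds 66% of Ironvale, so Hana controls Ironvale.
Hana and Ironvale together hold 50% + 37% = 87% of Ridgeback, so Hana controls Ridgeback.
Ironvale and Hana together hold 30% + 69% = 99% of Kestrel, so Hana controls Kestrel.
After the transaction, Hana's side holds 31% of Arbor, not > 50%, so Hana still does not control Arbor.
No new person acquires control, so the clause is not triggered.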